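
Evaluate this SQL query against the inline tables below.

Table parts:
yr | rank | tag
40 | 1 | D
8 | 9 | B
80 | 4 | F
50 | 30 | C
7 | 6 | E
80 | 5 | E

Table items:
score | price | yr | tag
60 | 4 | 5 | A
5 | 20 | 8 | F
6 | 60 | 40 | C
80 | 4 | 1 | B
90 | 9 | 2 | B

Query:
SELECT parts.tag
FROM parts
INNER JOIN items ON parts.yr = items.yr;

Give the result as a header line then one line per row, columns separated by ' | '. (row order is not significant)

After JOIN items (2 rows):
parts.yr | parts.rank | parts.tag | items.score | items.price | items.yr | items.tag
40 | 1 | D | 6 | 60 | 40 | C
8 | 9 | B | 5 | 20 | 8 | F
After SELECT (2 rows):
parts.tag
D
B

== RESULT ==
parts.tag
D
B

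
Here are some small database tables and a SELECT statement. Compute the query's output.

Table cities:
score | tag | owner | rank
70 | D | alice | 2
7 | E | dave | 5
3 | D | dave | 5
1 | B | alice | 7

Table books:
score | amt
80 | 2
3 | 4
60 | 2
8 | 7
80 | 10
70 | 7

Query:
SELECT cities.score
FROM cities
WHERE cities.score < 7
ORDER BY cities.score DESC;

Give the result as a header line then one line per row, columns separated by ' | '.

== RESULT ==
cities.score
3
1

Derivation:
After WHERE (2 rows):
cities.score | cities.tag | cities.owner | cities.rank
3 | D | dave | 5
1 | B | alice | 7
After SELECT (2 rows):
cities.score
3
1
After ORDER BY (2 rows):
cities.score
3
1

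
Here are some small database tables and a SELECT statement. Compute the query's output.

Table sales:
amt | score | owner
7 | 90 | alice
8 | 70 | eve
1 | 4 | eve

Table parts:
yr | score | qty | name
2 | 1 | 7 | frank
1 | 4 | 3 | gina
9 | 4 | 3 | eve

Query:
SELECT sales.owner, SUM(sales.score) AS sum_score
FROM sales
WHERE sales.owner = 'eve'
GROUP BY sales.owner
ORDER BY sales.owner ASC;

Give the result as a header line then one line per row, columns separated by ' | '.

== RESULT ==
sales.owner | sum_score
eve | 74

Derivation:
After WHERE (2 rows):
sales.amt | sales.score | sales.owner
8 | 70 | eve
1 | 4 | eve
After GROUP BY (1 rows):
sales.owner | sum_score
eve | 74
After ORDER BY (1 rows):
sales.owner | sum_score
eve | 74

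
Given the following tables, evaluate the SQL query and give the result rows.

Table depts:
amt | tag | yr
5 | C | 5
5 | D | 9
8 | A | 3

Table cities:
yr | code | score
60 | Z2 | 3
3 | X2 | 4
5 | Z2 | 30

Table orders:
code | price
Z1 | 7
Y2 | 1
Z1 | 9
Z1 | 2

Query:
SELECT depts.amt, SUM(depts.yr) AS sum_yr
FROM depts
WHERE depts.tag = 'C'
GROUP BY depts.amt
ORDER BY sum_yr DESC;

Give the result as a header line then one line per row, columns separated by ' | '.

After WHERE (1 rows):
depts.amt | depts.tag | depts.yr
5 | C | 5
After GROUP BY (1 rows):
depts.amt | sum_yr
5 | 5
After ORDER BY (1 rows):
depts.amt | sum_yr
5 | 5

== RESULT ==
depts.amt | sum_yr
5 | 5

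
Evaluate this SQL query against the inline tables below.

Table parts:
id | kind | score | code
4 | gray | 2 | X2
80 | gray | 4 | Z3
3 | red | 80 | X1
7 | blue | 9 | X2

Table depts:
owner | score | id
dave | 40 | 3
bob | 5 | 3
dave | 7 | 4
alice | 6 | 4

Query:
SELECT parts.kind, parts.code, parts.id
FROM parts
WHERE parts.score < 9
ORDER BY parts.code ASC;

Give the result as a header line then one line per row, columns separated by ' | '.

After WHERE (2 rows):
parts.id | parts.kind | parts.score | parts.code
4 | gray | 2 | X2
80 | gray | 4 | Z3
After SELECT (2 rows):
parts.kind | parts.code | parts.id
gray | X2 | 4
gray | Z3 | 80
After ORDER BY (2 rows):
parts.kind | parts.code | parts.id
gray | X2 | 4
gray | Z3 | 80

== RESULT ==
parts.kind | parts.code | parts.id
gray | X2 | 4
gray | Z3 | 80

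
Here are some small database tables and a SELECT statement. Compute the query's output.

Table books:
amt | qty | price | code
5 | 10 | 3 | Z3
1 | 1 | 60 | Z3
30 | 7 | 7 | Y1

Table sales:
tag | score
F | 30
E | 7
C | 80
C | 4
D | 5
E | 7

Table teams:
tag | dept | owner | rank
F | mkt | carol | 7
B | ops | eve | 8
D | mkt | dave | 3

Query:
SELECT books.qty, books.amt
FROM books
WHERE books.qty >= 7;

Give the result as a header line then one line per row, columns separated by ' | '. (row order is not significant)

== RESULT ==
books.qty | books.amt
10 | 5
7 | 30

Derivation:
After WHERE (2 rows):
books.amt | books.qty | books.price | books.code
5 | 10 | 3 | Z3
30 | 7 | 7 | Y1
After SELECT (2 rows):
books.qty | books.amt
10 | 5
7 | 30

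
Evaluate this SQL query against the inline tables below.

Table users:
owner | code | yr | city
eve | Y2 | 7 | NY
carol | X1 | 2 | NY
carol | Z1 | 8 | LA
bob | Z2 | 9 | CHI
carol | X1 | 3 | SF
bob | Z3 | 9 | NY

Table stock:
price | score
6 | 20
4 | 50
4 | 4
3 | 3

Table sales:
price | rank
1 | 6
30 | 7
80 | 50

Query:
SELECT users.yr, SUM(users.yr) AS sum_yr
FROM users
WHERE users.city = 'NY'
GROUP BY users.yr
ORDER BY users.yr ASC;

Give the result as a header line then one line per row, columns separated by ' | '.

== RESULT ==
users.yr | sum_yr
2 | 2
7 | 7
9 | 9

Derivation:
After WHERE (3 rows):
users.owner | users.code | users.yr | users.city
eve | Y2 | 7 | NY
carol | X1 | 2 | NY
bob | Z3 | 9 | NY
After GROUP BY (3 rows):
users.yr | sum_yr
7 | 7
2 | 2
9 | 9
After ORDER BY (3 rows):
users.yr | sum_yr
2 | 2
7 | 7
9 | 9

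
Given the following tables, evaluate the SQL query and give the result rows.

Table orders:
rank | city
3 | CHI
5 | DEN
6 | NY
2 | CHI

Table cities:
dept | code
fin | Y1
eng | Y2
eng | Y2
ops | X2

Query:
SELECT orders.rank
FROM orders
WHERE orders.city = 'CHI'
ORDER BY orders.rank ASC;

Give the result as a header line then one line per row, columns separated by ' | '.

After WHERE (2 rows):
orders.rank | orders.city
3 | CHI
2 | CHI
After SELECT (2 rows):
orders.rank
3
2
After ORDER BY (2 rows):
orders.rank
2
3

== RESULT ==
orders.rank
2
3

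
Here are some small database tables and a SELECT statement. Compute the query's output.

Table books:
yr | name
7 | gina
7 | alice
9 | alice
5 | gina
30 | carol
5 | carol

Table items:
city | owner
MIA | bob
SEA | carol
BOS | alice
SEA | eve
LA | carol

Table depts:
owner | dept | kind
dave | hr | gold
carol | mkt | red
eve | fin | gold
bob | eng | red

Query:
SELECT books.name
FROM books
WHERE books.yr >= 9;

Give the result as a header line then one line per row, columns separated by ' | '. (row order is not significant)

After WHERE (2 rows):
books.yr | books.name
9 | alice
30 | carol
After SELECT (2 rows):
books.name
alice
carol

== RESULT ==
books.name
alice
carol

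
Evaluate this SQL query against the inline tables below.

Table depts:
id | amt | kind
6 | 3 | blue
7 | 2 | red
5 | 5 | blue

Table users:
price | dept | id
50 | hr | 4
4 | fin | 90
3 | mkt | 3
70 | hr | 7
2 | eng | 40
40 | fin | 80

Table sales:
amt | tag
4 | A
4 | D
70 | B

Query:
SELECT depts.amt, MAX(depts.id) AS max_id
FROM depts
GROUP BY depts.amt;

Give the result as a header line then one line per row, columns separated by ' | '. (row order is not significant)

After GROUP BY (3 rows):
depts.amt | max_id
3 | 6
2 | 7
5 | 5

== RESULT ==
depts.amt | max_id
3 | 6
2 | 7
5 | 5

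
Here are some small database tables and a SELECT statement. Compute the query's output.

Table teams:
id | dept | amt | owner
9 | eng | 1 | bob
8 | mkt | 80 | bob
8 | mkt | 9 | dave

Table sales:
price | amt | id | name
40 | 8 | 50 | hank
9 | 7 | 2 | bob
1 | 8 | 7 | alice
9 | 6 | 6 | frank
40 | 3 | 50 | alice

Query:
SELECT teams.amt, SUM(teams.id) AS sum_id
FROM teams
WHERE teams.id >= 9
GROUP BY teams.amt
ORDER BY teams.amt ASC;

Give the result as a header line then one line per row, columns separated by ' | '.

== RESULT ==
teams.amt | sum_id
1 | 9

Derivation:
After WHERE (1 rows):
teams.id | teams.dept | teams.amt | teams.owner
9 | eng | 1 | bob
After GROUP BY (1 rows):
teams.amt | sum_id
1 | 9
After ORDER BY (1 rows):
teams.amt | sum_id
1 | 9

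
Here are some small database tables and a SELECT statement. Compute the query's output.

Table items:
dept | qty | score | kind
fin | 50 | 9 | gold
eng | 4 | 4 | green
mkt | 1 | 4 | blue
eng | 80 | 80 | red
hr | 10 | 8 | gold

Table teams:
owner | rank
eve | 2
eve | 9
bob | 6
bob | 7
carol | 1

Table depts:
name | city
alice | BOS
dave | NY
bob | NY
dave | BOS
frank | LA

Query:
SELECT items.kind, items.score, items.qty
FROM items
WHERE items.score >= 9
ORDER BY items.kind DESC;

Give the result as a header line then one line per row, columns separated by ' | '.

After WHERE (2 rows):
items.dept | items.qty | items.score | items.kind
fin | 50 | 9 | gold
eng | 80 | 80 | red
After SELECT (2 rows):
items.kind | items.score | items.qty
gold | 9 | 50
red | 80 | 80
After ORDER BY (2 rows):
items.kind | items.score | items.qty
red | 80 | 80
gold | 9 | 50

== RESULT ==
items.kind | items.score | items.qty
red | 80 | 80
gold | 9 | 50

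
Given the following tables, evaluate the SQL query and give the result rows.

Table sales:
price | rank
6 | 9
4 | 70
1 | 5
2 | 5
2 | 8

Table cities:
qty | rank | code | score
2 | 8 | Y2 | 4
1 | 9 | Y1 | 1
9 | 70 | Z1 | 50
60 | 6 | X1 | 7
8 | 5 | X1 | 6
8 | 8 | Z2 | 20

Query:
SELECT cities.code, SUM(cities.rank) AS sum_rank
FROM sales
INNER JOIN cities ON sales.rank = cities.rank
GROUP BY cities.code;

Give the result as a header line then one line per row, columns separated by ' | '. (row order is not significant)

== RESULT ==
cities.code | sum_rank
Y1 | 9
Z1 | 70
X1 | 10
Y2 | 8
Z2 | 8

Derivation:
After JOIN cities (6 rows):
sales.price | sales.rank | cities.qty | cities.rank | cities.code | cities.score
6 | 9 | 1 | 9 | Y1 | 1
4 | 70 | 9 | 70 | Z1 | 50
1 | 5 | 8 | 5 | X1 | 6
2 | 5 | 8 | 5 | X1 | 6
2 | 8 | 2 | 8 | Y2 | 4
2 | 8 | 8 | 8 | Z2 | 20
After GROUP BY (5 rows):
cities.code | sum_rank
Y1 | 9
Z1 | 70
X1 | 10
Y2 | 8
Z2 | 8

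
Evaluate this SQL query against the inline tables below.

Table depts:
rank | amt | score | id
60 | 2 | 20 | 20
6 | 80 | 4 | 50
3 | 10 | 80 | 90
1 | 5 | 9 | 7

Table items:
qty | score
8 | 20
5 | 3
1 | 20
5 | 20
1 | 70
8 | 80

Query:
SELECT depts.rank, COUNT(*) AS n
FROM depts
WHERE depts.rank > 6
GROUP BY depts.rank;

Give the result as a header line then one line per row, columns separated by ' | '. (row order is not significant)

After WHERE (1 rows):
depts.rank | depts.amt | depts.score | depts.id
60 | 2 | 20 | 20
After GROUP BY (1 rows):
depts.rank | n
60 | 1

== RESULT ==
depts.rank | n
60 | 1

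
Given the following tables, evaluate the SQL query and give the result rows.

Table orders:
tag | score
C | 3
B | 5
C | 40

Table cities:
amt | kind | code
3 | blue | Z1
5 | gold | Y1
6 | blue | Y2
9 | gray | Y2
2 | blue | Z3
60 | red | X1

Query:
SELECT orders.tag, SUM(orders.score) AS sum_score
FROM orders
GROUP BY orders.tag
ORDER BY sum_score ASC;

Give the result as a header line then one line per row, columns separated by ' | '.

After GROUP BY (2 rows):
orders.tag | sum_score
C | 43
B | 5
After ORDER BY (2 rows):
orders.tag | sum_score
B | 5
C | 43

== RESULT ==
orders.tag | sum_score
B | 5
C | 43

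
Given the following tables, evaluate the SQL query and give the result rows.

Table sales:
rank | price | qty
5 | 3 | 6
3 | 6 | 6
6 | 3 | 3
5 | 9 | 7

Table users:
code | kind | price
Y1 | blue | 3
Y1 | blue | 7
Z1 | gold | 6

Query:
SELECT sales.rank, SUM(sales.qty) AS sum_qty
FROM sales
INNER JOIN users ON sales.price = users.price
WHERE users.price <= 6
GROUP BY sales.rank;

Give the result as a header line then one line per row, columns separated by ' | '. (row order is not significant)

After JOIN users (3 rows):
sales.rank | sales.price | sales.qty | users.code | users.kind | users.price
5 | 3 | 6 | Y1 | blue | 3
3 | 6 | 6 | Z1 | gold | 6
6 | 3 | 3 | Y1 | blue | 3
After WHERE (3 rows):
sales.rank | sales.price | sales.qty | users.code | users.kind | users.price
5 | 3 | 6 | Y1 | blue | 3
3 | 6 | 6 | Z1 | gold | 6
6 | 3 | 3 | Y1 | blue | 3
After GROUP BY (3 rows):
sales.rank | sum_qty
5 | 6
3 | 6
6 | 3

== RESULT ==
sales.rank | sum_qty
5 | 6
3 | 6
6 | 3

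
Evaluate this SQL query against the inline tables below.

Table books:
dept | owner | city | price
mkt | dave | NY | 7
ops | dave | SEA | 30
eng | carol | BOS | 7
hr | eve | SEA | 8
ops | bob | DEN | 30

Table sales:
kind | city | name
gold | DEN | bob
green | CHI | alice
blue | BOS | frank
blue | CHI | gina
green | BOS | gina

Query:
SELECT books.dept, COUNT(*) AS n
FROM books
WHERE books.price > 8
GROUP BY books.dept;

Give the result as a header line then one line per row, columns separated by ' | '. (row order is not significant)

== RESULT ==
books.dept | n
ops | 2

Derivation:
After WHERE (2 rows):
books.dept | books.owner | books.city | books.price
ops | dave | SEA | 30
ops | bob | DEN | 30
After GROUP BY (1 rows):
books.dept | n
ops | 2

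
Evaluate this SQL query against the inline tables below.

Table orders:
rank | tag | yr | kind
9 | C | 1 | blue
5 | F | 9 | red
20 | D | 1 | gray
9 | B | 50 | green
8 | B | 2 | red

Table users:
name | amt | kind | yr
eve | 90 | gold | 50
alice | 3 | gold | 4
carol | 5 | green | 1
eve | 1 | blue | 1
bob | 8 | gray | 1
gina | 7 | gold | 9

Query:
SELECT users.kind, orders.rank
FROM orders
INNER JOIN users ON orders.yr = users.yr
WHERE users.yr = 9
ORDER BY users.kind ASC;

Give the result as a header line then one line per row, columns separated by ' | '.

== RESULT ==
users.kind | orders.rank
gold | 5

Derivation:
After JOIN users (8 rows):
orders.rank | orders.tag | orders.yr | orders.kind | users.name | users.amt | users.kind | users.yr
9 | C | 1 | blue | carol | 5 | green | 1
9 | C | 1 | blue | eve | 1 | blue | 1
9 | C | 1 | blue | bob | 8 | gray | 1
5 | F | 9 | red | gina | 7 | gold | 9
20 | D | 1 | gray | carol | 5 | green | 1
20 | D | 1 | gray | eve | 1 | blue | 1
20 | D | 1 | gray | bob | 8 | gray | 1
9 | B | 50 | green | eve | 90 | gold | 50
After WHERE (1 rows):
orders.rank | orders.tag | orders.yr | orders.kind | users.name | users.amt | users.kind | users.yr
5 | F | 9 | red | gina | 7 | gold | 9
After SELECT (1 rows):
users.kind | orders.rank
gold | 5
After ORDER BY (1 rows):
users.kind | orders.rank
gold | 5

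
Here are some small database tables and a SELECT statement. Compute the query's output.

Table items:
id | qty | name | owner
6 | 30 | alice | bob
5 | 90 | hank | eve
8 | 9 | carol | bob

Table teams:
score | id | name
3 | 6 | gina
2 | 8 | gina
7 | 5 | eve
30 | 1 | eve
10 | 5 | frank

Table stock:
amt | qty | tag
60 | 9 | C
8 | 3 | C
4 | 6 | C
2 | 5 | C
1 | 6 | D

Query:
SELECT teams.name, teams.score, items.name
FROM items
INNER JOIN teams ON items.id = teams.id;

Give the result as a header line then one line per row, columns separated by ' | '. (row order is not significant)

== RESULT ==
teams.name | teams.score | items.name
gina | 3 | alice
eve | 7 | hank
frank | 10 | hank
gina | 2 | carol

Derivation:
After JOIN teams (4 rows):
items.id | items.qty | items.name | items.owner | teams.score | teams.id | teams.name
6 | 30 | alice | bob | 3 | 6 | gina
5 | 90 | hank | eve | 7 | 5 | eve
5 | 90 | hank | eve | 10 | 5 | frank
8 | 9 | carol | bob | 2 | 8 | gina
After SELECT (4 rows):
teams.name | teams.score | items.name
gina | 3 | alice
eve | 7 | hank
frank | 10 | hank
gina | 2 | carol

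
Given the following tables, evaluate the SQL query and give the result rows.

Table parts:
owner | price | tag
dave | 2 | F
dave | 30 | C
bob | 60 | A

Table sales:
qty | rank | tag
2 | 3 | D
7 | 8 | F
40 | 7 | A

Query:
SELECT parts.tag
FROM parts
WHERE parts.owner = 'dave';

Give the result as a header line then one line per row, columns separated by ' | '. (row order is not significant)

After WHERE (2 rows):
parts.owner | parts.price | parts.tag
dave | 2 | F
dave | 30 | C
After SELECT (2 rows):
parts.tag
F
C

== RESULT ==
parts.tag
F
C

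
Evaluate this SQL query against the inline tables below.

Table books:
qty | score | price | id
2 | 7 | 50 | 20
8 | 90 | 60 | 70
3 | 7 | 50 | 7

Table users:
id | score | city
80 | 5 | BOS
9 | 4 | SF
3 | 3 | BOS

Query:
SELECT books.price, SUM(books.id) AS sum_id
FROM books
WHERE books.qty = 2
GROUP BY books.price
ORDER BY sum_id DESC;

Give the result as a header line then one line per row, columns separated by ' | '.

After WHERE (1 rows):
books.qty | books.score | books.price | books.id
2 | 7 | 50 | 20
After GROUP BY (1 rows):
books.price | sum_id
50 | 20
After ORDER BY (1 rows):
books.price | sum_id
50 | 20

== RESULT ==
books.price | sum_id
50 | 20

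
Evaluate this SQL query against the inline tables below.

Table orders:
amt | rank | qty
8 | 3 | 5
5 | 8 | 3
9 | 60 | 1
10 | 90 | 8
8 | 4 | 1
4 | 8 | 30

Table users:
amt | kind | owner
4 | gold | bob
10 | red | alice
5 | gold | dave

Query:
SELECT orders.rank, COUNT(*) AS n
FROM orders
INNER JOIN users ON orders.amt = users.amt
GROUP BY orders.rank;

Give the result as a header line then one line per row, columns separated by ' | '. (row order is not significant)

After JOIN users (3 rows):
orders.amt | orders.rank | orders.qty | users.amt | users.kind | users.owner
5 | 8 | 3 | 5 | gold | dave
10 | 90 | 8 | 10 | red | alice
4 | 8 | 30 | 4 | gold | bob
After GROUP BY (2 rows):
orders.rank | n
8 | 2
90 | 1

== RESULT ==
orders.rank | n
8 | 2
90 | 1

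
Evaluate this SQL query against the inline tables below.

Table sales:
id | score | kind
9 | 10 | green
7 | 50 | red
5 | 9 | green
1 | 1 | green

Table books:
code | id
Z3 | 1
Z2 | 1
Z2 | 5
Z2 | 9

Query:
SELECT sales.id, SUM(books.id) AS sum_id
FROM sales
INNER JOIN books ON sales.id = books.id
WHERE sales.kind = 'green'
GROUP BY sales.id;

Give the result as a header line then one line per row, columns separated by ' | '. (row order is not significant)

== RESULT ==
sales.id | sum_id
9 | 9
5 | 5
1 | 2

Derivation:
After JOIN books (4 rows):
sales.id | sales.score | sales.kind | books.code | books.id
9 | 10 | green | Z2 | 9
5 | 9 | green | Z2 | 5
1 | 1 | green | Z3 | 1
1 | 1 | green | Z2 | 1
After WHERE (4 rows):
sales.id | sales.score | sales.kind | books.code | books.id
9 | 10 | green | Z2 | 9
5 | 9 | green | Z2 | 5
1 | 1 | green | Z3 | 1
1 | 1 | green | Z2 | 1
After GROUP BY (3 rows):
sales.id | sum_id
9 | 9
5 | 5
1 | 2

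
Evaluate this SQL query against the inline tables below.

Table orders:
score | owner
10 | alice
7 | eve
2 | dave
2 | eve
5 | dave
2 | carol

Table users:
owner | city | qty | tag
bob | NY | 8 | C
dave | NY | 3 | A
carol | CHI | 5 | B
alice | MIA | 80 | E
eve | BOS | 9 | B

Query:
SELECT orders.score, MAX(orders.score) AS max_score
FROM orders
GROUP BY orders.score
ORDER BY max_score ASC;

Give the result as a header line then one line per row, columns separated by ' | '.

After GROUP BY (4 rows):
orders.score | max_score
10 | 10
7 | 7
2 | 2
5 | 5
After ORDER BY (4 rows):
orders.score | max_score
2 | 2
5 | 5
7 | 7
10 | 10

== RESULT ==
orders.score | max_score
2 | 2
5 | 5
7 | 7
10 | 10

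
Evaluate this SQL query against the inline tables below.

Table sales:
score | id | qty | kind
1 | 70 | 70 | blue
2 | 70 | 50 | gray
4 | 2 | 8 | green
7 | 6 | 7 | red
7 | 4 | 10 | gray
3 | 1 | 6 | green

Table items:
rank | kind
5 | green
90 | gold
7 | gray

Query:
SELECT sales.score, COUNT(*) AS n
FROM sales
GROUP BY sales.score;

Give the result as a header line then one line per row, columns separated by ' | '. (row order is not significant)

== RESULT ==
sales.score | n
1 | 1
2 | 1
4 | 1
7 | 2
3 | 1

Derivation:
After GROUP BY (5 rows):
sales.score | n
1 | 1
2 | 1
4 | 1
7 | 2
3 | 1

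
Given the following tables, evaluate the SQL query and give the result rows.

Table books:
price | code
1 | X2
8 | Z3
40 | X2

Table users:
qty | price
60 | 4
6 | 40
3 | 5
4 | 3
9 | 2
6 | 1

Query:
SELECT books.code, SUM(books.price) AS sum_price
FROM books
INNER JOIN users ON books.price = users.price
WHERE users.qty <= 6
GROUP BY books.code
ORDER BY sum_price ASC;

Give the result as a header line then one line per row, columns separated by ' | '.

After JOIN users (2 rows):
books.price | books.code | users.qty | users.price
1 | X2 | 6 | 1
40 | X2 | 6 | 40
After WHERE (2 rows):
books.price | books.code | users.qty | users.price
1 | X2 | 6 | 1
40 | X2 | 6 | 40
After GROUP BY (1 rows):
books.code | sum_price
X2 | 41
After ORDER BY (1 rows):
books.code | sum_price
X2 | 41

== RESULT ==
books.code | sum_price
X2 | 41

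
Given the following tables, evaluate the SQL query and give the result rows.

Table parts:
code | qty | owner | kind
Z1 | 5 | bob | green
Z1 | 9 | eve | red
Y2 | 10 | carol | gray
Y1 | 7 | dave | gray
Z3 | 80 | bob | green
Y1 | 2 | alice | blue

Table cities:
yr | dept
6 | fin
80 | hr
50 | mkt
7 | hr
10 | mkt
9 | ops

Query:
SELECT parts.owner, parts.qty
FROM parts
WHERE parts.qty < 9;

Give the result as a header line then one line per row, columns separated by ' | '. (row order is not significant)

== RESULT ==
parts.owner | parts.qty
bob | 5
dave | 7
alice | 2

Derivation:
After WHERE (3 rows):
parts.code | parts.qty | parts.owner | parts.kind
Z1 | 5 | bob | green
Y1 | 7 | dave | gray
Y1 | 2 | alice | blue
After SELECT (3 rows):
parts.owner | parts.qty
bob | 5
dave | 7
alice | 2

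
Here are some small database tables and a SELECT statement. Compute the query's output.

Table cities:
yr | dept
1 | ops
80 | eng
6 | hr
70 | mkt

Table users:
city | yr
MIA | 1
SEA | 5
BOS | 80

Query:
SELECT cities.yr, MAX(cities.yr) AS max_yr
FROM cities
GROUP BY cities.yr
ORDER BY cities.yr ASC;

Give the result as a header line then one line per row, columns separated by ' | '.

After GROUP BY (4 rows):
cities.yr | max_yr
1 | 1
80 | 80
6 | 6
70 | 70
After ORDER BY (4 rows):
cities.yr | max_yr
1 | 1
6 | 6
70 | 70
80 | 80

== RESULT ==
cities.yr | max_yr
1 | 1
6 | 6
70 | 70
80 | 80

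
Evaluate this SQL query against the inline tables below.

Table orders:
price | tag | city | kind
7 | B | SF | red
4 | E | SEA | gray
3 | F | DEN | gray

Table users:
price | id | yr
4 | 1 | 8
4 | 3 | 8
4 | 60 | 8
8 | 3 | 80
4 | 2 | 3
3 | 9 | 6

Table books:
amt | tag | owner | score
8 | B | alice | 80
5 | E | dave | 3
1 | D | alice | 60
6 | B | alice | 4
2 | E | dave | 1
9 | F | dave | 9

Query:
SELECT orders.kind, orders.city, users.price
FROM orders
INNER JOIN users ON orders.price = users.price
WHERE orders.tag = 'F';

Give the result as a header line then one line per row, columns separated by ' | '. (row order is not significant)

After JOIN users (5 rows):
orders.price | orders.tag | orders.city | orders.kind | users.price | users.id | users.yr
4 | E | SEA | gray | 4 | 1 | 8
4 | E | SEA | gray | 4 | 3 | 8
4 | E | SEA | gray | 4 | 60 | 8
4 | E | SEA | gray | 4 | 2 | 3
3 | F | DEN | gray | 3 | 9 | 6
After WHERE (1 rows):
orders.price | orders.tag | orders.city | orders.kind | users.price | users.id | users.yr
3 | F | DEN | gray | 3 | 9 | 6
After SELECT (1 rows):
orders.kind | orders.city | users.price
gray | DEN | 3

== RESULT ==
orders.kind | orders.city | users.price
gray | DEN | 3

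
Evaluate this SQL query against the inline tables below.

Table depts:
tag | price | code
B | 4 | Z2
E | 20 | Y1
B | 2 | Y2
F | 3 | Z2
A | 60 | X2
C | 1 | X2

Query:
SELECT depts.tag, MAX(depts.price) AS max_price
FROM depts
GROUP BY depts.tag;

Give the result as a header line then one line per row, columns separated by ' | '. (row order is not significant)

After GROUP BY (5 rows):
depts.tag | max_price
B | 4
E | 20
F | 3
A | 60
C | 1

== RESULT ==
depts.tag | max_price
B | 4
E | 20
F | 3
A | 60
C | 1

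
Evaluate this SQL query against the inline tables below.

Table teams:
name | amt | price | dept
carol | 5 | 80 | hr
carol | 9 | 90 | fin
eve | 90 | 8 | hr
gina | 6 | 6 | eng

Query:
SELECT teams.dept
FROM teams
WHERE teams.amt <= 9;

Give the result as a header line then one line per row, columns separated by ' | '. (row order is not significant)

== RESULT ==
teams.dept
hr
fin
eng

Derivation:
After WHERE (3 rows):
teams.name | teams.amt | teams.price | teams.dept
carol | 5 | 80 | hr
carol | 9 | 90 | fin
gina | 6 | 6 | eng
After SELECT (3 rows):
teams.dept
hr
fin
eng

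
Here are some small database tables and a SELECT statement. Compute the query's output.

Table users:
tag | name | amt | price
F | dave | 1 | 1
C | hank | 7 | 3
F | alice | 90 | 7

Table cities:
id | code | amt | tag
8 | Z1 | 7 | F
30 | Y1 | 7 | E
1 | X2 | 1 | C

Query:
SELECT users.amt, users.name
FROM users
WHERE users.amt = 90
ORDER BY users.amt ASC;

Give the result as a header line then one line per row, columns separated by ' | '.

== RESULT ==
users.amt | users.name
90 | alice

Derivation:
After WHERE (1 rows):
users.tag | users.name | users.amt | users.price
F | alice | 90 | 7
After SELECT (1 rows):
users.amt | users.name
90 | alice
After ORDER BY (1 rows):
users.amt | users.name
90 | alice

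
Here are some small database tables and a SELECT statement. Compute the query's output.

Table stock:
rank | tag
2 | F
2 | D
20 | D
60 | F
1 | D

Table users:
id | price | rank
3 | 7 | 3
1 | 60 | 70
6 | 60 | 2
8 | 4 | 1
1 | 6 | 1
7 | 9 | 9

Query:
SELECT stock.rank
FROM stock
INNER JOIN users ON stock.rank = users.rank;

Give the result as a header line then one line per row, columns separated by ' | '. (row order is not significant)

After JOIN users (4 rows):
stock.rank | stock.tag | users.id | users.price | users.rank
2 | F | 6 | 60 | 2
2 | D | 6 | 60 | 2
1 | D | 8 | 4 | 1
1 | D | 1 | 6 | 1
After SELECT (4 rows):
stock.rank
2
2
1
1

== RESULT ==
stock.rank
2
2
1
1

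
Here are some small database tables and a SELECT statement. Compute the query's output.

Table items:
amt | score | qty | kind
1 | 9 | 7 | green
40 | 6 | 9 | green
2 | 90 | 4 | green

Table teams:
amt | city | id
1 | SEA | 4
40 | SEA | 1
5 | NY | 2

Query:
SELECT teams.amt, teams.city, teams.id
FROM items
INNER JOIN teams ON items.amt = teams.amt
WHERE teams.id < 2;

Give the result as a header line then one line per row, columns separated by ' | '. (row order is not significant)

After JOIN teams (2 rows):
items.amt | items.score | items.qty | items.kind | teams.amt | teams.city | teams.id
1 | 9 | 7 | green | 1 | SEA | 4
40 | 6 | 9 | green | 40 | SEA | 1
After WHERE (1 rows):
items.amt | items.score | items.qty | items.kind | teams.amt | teams.city | teams.id
40 | 6 | 9 | green | 40 | SEA | 1
After SELECT (1 rows):
teams.amt | teams.city | teams.id
40 | SEA | 1

== RESULT ==
teams.amt | teams.city | teams.id
40 | SEA | 1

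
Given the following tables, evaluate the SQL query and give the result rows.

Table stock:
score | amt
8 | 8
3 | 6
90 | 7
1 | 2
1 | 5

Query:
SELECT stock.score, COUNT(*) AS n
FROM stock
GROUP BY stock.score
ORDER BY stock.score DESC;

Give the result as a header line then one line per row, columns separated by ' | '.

== RESULT ==
stock.score | n
90 | 1
8 | 1
3 | 1
1 | 2

Derivation:
After GROUP BY (4 rows):
stock.score | n
8 | 1
3 | 1
90 | 1
1 | 2
After ORDER BY (4 rows):
stock.score | n
90 | 1
8 | 1
3 | 1
1 | 2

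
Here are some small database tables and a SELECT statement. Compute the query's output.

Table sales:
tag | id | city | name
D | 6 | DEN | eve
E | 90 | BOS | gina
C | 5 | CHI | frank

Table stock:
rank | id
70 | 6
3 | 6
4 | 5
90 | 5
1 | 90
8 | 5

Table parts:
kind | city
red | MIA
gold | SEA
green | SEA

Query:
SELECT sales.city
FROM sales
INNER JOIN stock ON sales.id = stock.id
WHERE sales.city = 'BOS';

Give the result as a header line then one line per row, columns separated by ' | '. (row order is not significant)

== RESULT ==
sales.city
BOS

Derivation:
After JOIN stock (6 rows):
sales.tag | sales.id | sales.city | sales.name | stock.rank | stock.id
D | 6 | DEN | eve | 70 | 6
D | 6 | DEN | eve | 3 | 6
E | 90 | BOS | gina | 1 | 90
C | 5 | CHI | frank | 4 | 5
C | 5 | CHI | frank | 90 | 5
C | 5 | CHI | frank | 8 | 5
After WHERE (1 rows):
sales.tag | sales.id | sales.city | sales.name | stock.rank | stock.id
E | 90 | BOS | gina | 1 | 90
After SELECT (1 rows):
sales.city
BOS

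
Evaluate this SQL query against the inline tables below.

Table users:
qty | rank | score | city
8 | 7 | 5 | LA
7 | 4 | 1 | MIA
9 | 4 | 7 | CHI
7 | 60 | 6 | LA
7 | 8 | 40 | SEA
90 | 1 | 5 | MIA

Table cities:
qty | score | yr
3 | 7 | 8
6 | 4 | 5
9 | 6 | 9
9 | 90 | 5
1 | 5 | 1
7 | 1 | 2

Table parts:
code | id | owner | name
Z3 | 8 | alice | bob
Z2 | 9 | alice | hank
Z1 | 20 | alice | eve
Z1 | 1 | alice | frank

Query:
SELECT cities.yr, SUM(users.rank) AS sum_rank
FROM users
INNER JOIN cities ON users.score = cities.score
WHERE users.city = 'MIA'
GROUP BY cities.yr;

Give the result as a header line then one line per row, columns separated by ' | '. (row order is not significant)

After JOIN cities (5 rows):
users.qty | users.rank | users.score | users.city | cities.qty | cities.score | cities.yr
8 | 7 | 5 | LA | 1 | 5 | 1
7 | 4 | 1 | MIA | 7 | 1 | 2
9 | 4 | 7 | CHI | 3 | 7 | 8
7 | 60 | 6 | LA | 9 | 6 | 9
90 | 1 | 5 | MIA | 1 | 5 | 1
After WHERE (2 rows):
users.qty | users.rank | users.score | users.city | cities.qty | cities.score | cities.yr
7 | 4 | 1 | MIA | 7 | 1 | 2
90 | 1 | 5 | MIA | 1 | 5 | 1
After GROUP BY (2 rows):
cities.yr | sum_rank
2 | 4
1 | 1

== RESULT ==
cities.yr | sum_rank
2 | 4
1 | 1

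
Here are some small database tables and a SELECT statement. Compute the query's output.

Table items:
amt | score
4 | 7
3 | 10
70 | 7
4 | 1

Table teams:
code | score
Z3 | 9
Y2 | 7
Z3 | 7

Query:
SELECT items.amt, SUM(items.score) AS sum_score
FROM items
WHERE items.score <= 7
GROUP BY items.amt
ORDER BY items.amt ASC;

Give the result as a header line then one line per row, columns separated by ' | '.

After WHERE (3 rows):
items.amt | items.score
4 | 7
70 | 7
4 | 1
After GROUP BY (2 rows):
items.amt | sum_score
4 | 8
70 | 7
After ORDER BY (2 rows):
items.amt | sum_score
4 | 8
70 | 7

== RESULT ==
items.amt | sum_score
4 | 8
70 | 7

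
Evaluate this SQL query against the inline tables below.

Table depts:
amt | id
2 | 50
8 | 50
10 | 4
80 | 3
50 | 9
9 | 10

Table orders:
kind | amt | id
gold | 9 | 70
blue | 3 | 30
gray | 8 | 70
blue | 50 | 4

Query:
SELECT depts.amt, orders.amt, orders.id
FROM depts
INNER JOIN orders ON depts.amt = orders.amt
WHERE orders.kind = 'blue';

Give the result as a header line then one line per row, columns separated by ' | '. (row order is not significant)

After JOIN orders (3 rows):
depts.amt | depts.id | orders.kind | orders.amt | orders.id
8 | 50 | gray | 8 | 70
50 | 9 | blue | 50 | 4
9 | 10 | gold | 9 | 70
After WHERE (1 rows):
depts.amt | depts.id | orders.kind | orders.amt | orders.id
50 | 9 | blue | 50 | 4
After SELECT (1 rows):
depts.amt | orders.amt | orders.id
50 | 50 | 4

== RESULT ==
depts.amt | orders.amt | orders.id
50 | 50 | 4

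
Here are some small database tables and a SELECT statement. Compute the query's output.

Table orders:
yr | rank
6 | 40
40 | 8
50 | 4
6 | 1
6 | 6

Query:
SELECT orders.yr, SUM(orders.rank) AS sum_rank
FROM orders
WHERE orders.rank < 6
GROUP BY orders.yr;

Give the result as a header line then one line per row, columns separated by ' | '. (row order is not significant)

== RESULT ==
orders.yr | sum_rank
50 | 4
6 | 1

Derivation:
After WHERE (2 rows):
orders.yr | orders.rank
50 | 4
6 | 1
After GROUP BY (2 rows):
orders.yr | sum_rank
50 | 4
6 | 1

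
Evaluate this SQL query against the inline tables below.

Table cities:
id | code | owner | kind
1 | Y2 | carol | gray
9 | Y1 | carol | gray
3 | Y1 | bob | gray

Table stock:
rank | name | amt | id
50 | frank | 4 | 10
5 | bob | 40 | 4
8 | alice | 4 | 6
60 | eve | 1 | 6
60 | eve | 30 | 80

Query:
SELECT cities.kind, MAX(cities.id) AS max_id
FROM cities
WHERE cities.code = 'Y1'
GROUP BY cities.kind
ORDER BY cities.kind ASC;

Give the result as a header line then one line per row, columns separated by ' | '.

After WHERE (2 rows):
cities.id | cities.code | cities.owner | cities.kind
9 | Y1 | carol | gray
3 | Y1 | bob | gray
After GROUP BY (1 rows):
cities.kind | max_id
gray | 9
After ORDER BY (1 rows):
cities.kind | max_id
gray | 9

== RESULT ==
cities.kind | max_id
gray | 9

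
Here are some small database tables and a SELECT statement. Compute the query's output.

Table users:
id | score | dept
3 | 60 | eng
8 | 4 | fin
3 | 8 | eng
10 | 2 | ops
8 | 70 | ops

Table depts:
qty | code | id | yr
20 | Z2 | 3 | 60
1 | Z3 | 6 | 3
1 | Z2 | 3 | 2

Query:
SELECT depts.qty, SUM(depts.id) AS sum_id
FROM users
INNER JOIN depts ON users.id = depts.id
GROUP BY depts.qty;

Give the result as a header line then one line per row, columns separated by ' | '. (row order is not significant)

== RESULT ==
depts.qty | sum_id
20 | 6
1 | 6

Derivation:
After JOIN depts (4 rows):
users.id | users.score | users.dept | depts.qty | depts.code | depts.id | depts.yr
3 | 60 | eng | 20 | Z2 | 3 | 60
3 | 60 | eng | 1 | Z2 | 3 | 2
3 | 8 | eng | 20 | Z2 | 3 | 60
3 | 8 | eng | 1 | Z2 | 3 | 2
After GROUP BY (2 rows):
depts.qty | sum_id
20 | 6
1 | 6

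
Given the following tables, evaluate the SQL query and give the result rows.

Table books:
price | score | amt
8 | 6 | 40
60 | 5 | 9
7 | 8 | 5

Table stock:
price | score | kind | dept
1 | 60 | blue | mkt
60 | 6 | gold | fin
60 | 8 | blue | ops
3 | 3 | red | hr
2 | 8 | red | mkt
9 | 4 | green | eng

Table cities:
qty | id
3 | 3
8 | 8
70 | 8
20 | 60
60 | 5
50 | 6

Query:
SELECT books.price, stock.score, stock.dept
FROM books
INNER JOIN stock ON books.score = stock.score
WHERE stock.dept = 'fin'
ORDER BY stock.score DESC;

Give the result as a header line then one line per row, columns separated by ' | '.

After JOIN stock (3 rows):
books.price | books.score | books.amt | stock.price | stock.score | stock.kind | stock.dept
8 | 6 | 40 | 60 | 6 | gold | fin
7 | 8 | 5 | 60 | 8 | blue | ops
7 | 8 | 5 | 2 | 8 | red | mkt
After WHERE (1 rows):
books.price | books.score | books.amt | stock.price | stock.score | stock.kind | stock.dept
8 | 6 | 40 | 60 | 6 | gold | fin
After SELECT (1 rows):
books.price | stock.score | stock.dept
8 | 6 | fin
After ORDER BY (1 rows):
books.price | stock.score | stock.dept
8 | 6 | fin

== RESULT ==
books.price | stock.score | stock.dept
8 | 6 | fin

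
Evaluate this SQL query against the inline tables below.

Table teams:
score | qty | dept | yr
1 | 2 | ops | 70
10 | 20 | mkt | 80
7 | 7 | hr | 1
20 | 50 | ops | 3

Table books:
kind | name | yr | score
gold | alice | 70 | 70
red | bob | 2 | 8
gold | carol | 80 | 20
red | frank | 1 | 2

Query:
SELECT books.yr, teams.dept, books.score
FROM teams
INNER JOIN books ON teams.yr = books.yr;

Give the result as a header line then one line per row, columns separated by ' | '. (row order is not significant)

After JOIN books (3 rows):
teams.score | teams.qty | teams.dept | teams.yr | books.kind | books.name | books.yr | books.score
1 | 2 | ops | 70 | gold | alice | 70 | 70
10 | 20 | mkt | 80 | gold | carol | 80 | 20
7 | 7 | hr | 1 | red | frank | 1 | 2
After SELECT (3 rows):
books.yr | teams.dept | books.score
70 | ops | 70
80 | mkt | 20
1 | hr | 2

== RESULT ==
books.yr | teams.dept | books.score
70 | ops | 70
80 | mkt | 20
1 | hr | 2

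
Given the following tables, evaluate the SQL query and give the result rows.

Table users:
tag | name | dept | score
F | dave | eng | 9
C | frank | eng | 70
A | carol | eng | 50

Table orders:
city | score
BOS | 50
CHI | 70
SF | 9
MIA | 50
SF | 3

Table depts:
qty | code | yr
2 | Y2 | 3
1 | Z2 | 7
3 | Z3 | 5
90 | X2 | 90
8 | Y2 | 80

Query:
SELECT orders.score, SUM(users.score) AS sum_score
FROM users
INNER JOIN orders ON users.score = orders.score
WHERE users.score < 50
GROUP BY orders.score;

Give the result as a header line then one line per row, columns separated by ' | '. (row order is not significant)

== RESULT ==
orders.score | sum_score
9 | 9

Derivation:
After JOIN orders (4 rows):
users.tag | users.name | users.dept | users.score | orders.city | orders.score
F | dave | eng | 9 | SF | 9
C | frank | eng | 70 | CHI | 70
A | carol | eng | 50 | BOS | 50
A | carol | eng | 50 | MIA | 50
After WHERE (1 rows):
users.tag | users.name | users.dept | users.score | orders.city | orders.score
F | dave | eng | 9 | SF | 9
After GROUP BY (1 rows):
orders.score | sum_score
9 | 9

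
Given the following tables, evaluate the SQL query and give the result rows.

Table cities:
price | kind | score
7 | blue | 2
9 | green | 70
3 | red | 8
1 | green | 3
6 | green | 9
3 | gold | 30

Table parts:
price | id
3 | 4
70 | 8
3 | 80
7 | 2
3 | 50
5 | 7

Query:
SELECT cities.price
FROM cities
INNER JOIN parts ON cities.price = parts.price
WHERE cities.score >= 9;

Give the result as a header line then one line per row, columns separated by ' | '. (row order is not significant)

After JOIN parts (7 rows):
cities.price | cities.kind | cities.score | parts.price | parts.id
7 | blue | 2 | 7 | 2
3 | red | 8 | 3 | 4
3 | red | 8 | 3 | 80
3 | red | 8 | 3 | 50
3 | gold | 30 | 3 | 4
3 | gold | 30 | 3 | 80
3 | gold | 30 | 3 | 50
After WHERE (3 rows):
cities.price | cities.kind | cities.score | parts.price | parts.id
3 | gold | 30 | 3 | 4
3 | gold | 30 | 3 | 80
3 | gold | 30 | 3 | 50
After SELECT (3 rows):
cities.price
3
3
3

== RESULT ==
cities.price
3
3
3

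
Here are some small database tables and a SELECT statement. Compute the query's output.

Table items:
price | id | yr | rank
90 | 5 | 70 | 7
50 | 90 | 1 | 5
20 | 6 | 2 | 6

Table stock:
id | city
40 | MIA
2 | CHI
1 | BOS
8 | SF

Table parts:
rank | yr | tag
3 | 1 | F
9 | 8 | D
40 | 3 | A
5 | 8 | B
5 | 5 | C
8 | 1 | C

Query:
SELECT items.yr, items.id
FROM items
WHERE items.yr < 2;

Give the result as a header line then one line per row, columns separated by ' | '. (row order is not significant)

After WHERE (1 rows):
items.price | items.id | items.yr | items.rank
50 | 90 | 1 | 5
After SELECT (1 rows):
items.yr | items.id
1 | 90

== RESULT ==
items.yr | items.id
1 | 90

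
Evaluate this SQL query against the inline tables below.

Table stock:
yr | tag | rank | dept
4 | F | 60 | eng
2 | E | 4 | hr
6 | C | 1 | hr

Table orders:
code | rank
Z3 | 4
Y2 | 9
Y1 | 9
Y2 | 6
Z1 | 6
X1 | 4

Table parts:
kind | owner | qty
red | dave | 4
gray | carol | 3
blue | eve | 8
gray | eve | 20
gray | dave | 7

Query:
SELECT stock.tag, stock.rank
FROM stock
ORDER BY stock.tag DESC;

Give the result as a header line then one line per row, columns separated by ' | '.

== RESULT ==
stock.tag | stock.rank
F | 60
E | 4
C | 1

Derivation:
After SELECT (3 rows):
stock.tag | stock.rank
F | 60
E | 4
C | 1
After ORDER BY (3 rows):
stock.tag | stock.rank
F | 60
E | 4
C | 1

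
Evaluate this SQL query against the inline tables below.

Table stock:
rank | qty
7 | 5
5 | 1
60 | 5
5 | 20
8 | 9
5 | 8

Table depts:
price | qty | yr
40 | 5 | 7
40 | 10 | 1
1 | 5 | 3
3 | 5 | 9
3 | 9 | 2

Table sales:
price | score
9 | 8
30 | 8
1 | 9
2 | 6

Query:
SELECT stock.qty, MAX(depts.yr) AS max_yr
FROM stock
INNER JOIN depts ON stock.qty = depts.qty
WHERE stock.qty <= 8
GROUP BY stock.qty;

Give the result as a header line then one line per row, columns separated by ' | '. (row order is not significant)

== RESULT ==
stock.qty | max_yr
5 | 9

Derivation:
After JOIN depts (7 rows):
stock.rank | stock.qty | depts.price | depts.qty | depts.yr
7 | 5 | 40 | 5 | 7
7 | 5 | 1 | 5 | 3
7 | 5 | 3 | 5 | 9
60 | 5 | 40 | 5 | 7
60 | 5 | 1 | 5 | 3
60 | 5 | 3 | 5 | 9
8 | 9 | 3 | 9 | 2
After WHERE (6 rows):
stock.rank | stock.qty | depts.price | depts.qty | depts.yr
7 | 5 | 40 | 5 | 7
7 | 5 | 1 | 5 | 3
7 | 5 | 3 | 5 | 9
60 | 5 | 40 | 5 | 7
60 | 5 | 1 | 5 | 3
60 | 5 | 3 | 5 | 9
After GROUP BY (1 rows):
stock.qty | max_yr
5 | 9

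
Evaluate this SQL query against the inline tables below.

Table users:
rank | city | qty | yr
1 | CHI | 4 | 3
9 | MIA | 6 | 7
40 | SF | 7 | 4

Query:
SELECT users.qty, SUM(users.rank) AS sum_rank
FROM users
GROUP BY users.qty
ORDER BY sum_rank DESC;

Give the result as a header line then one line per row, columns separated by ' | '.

After GROUP BY (3 rows):
users.qty | sum_rank
4 | 1
6 | 9
7 | 40
After ORDER BY (3 rows):
users.qty | sum_rank
7 | 40
6 | 9
4 | 1

== RESULT ==
users.qty | sum_rank
7 | 40
6 | 9
4 | 1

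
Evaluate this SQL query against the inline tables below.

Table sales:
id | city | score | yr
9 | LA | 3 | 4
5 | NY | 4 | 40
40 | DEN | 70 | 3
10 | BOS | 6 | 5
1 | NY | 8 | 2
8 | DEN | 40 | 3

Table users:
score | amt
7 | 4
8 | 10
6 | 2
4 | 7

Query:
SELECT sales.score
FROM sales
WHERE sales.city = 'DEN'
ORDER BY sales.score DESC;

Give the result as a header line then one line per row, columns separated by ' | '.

After WHERE (2 rows):
sales.id | sales.city | sales.score | sales.yr
40 | DEN | 70 | 3
8 | DEN | 40 | 3
After SELECT (2 rows):
sales.score
70
40
After ORDER BY (2 rows):
sales.score
70
40

== RESULT ==
sales.score
70
40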